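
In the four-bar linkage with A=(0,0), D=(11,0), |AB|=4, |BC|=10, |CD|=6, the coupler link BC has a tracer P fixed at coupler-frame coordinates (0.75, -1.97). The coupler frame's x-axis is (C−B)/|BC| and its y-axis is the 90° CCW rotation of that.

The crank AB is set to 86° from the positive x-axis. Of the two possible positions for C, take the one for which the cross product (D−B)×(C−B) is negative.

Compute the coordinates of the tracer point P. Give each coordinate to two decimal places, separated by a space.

A=(0,0), D=(11.00,0)
B = A + 4.00·(cos86°, sin86°) = (0.2790, 3.9903)
|BD| = 11.4395
circle(B,10.00) ∩ circle(D,6.00): a=8.5171, h=5.2402
  candidates: C₊=(10.0890,5.9304) cross=59.945; C₋=(6.4333,-3.8917) cross=-59.945
  mode - wants cross < 0 → take C=(6.4333,-3.8917) (cross=-59.945)
ex = (C−B)/|BC| = (0.6154,-0.7882); ey = (0.7882,0.6154)
P = B + 0.75·ex + -1.97·ey = (-0.8121,2.1867)

-0.81 2.19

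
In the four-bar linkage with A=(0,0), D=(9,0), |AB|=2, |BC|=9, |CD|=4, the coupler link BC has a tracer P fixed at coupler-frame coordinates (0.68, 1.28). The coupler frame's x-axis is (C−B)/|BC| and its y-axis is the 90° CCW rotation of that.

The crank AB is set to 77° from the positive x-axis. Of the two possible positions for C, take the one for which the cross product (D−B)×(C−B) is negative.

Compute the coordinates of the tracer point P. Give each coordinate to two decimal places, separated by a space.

1.78 2.52

A=(0,0), D=(9.00,0)
B = A + 2.00·(cos77°, sin77°) = (0.4499, 1.9487)
|BD| = 8.7694
circle(B,9.00) ∩ circle(D,4.00): a=8.0908, h=3.9420
  candidates: C₊=(9.2144,3.9943) cross=34.569; C₋=(7.4624,-3.6927) cross=-34.569
  mode - wants cross < 0 → take C=(7.4624,-3.6927) (cross=-34.569)
ex = (C−B)/|BC| = (0.7792,-0.6268); ey = (0.6268,0.7792)
P = B + 0.68·ex + 1.28·ey = (1.7821,2.5198)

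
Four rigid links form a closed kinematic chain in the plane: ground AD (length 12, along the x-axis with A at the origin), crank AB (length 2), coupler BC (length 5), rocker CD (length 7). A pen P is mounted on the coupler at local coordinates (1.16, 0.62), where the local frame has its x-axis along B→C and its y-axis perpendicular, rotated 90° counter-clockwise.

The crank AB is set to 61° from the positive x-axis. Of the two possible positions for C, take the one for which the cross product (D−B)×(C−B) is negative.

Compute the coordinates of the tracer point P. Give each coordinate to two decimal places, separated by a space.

A=(0,0), D=(12.00,0)
B = A + 2.00·(cos61°, sin61°) = (0.9696, 1.7492)
|BD| = 11.1682
circle(B,5.00) ∩ circle(D,7.00): a=4.5096, h=2.1594
  candidates: C₊=(5.7618,3.1757) cross=24.117; C₋=(5.0854,-1.0899) cross=-24.117
  mode - wants cross < 0 → take C=(5.0854,-1.0899) (cross=-24.117)
ex = (C−B)/|BC| = (0.8231,-0.5678); ey = (0.5678,0.8231)
P = B + 1.16·ex + 0.62·ey = (2.2765,1.6009)

2.28 1.60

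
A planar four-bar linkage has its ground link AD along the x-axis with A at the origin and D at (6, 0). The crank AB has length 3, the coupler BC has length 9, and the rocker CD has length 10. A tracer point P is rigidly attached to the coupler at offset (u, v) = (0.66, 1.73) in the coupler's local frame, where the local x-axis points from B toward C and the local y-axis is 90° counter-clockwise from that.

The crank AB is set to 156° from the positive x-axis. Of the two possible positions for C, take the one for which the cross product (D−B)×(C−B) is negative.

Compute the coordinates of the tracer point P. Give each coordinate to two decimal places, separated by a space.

A=(0,0), D=(6.00,0)
B = A + 3.00·(cos156°, sin156°) = (-2.7406, 1.2202)
|BD| = 8.8254
circle(B,9.00) ∩ circle(D,10.00): a=3.3363, h=8.3588
  candidates: C₊=(1.7193,9.0374) cross=73.770; C₋=(-0.5921,-7.5196) cross=-73.770
  mode - wants cross < 0 → take C=(-0.5921,-7.5196) (cross=-73.770)
ex = (C−B)/|BC| = (0.2387,-0.9711); ey = (0.9711,0.2387)
P = B + 0.66·ex + 1.73·ey = (-0.9031,0.9923)

-0.90 0.99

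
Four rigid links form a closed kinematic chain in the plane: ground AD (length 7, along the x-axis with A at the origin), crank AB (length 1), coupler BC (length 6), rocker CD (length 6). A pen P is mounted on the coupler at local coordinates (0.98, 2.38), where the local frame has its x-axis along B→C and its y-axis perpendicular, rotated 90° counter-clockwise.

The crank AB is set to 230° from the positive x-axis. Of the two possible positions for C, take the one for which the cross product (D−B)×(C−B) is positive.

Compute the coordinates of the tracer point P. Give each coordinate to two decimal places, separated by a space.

-2.07 1.38

A=(0,0), D=(7.00,0)
B = A + 1.00·(cos230°, sin230°) = (-0.6428, -0.7660)
|BD| = 7.6811
circle(B,6.00) ∩ circle(D,6.00): a=3.8405, h=4.6098
  candidates: C₊=(2.7189,4.2038) cross=35.408; C₋=(3.6383,-4.9698) cross=-35.408
  mode + wants cross > 0 → take C=(2.7189,4.2038) (cross=35.408)
ex = (C−B)/|BC| = (0.5603,0.8283); ey = (-0.8283,0.5603)
P = B + 0.98·ex + 2.38·ey = (-2.0651,1.3792)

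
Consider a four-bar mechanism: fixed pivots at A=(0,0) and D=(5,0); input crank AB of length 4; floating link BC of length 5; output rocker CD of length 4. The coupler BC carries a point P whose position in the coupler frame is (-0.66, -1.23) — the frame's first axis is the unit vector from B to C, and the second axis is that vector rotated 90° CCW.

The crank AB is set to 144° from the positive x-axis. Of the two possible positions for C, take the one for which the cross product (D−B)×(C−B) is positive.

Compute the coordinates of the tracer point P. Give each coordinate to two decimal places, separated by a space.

-3.90 1.12

A=(0,0), D=(5.00,0)
B = A + 4.00·(cos144°, sin144°) = (-3.2361, 2.3511)
|BD| = 8.5651
circle(B,5.00) ∩ circle(D,4.00): a=4.8079, h=1.3725
  candidates: C₊=(1.7639,2.3511) cross=11.756; C₋=(1.0104,-0.2884) cross=-11.756
  mode + wants cross > 0 → take C=(1.7639,2.3511) (cross=11.756)
ex = (C−B)/|BC| = (1.0000,-0.0000); ey = (0.0000,1.0000)
P = B + -0.66·ex + -1.23·ey = (-3.8961,1.1211)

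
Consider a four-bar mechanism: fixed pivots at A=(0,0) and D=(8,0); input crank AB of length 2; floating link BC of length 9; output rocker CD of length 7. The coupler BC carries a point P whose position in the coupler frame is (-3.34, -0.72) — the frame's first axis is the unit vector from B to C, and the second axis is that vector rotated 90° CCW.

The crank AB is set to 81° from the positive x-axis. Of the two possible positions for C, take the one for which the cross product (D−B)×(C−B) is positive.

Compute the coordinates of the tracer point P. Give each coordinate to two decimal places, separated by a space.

A=(0,0), D=(8.00,0)
B = A + 2.00·(cos81°, sin81°) = (0.3129, 1.9754)
|BD| = 7.9369
circle(B,9.00) ∩ circle(D,7.00): a=5.9843, h=6.7222
  candidates: C₊=(7.7820,6.9966) cross=53.353; C₋=(4.4359,-6.0247) cross=-53.353
  mode + wants cross > 0 → take C=(7.7820,6.9966) (cross=53.353)
ex = (C−B)/|BC| = (0.8299,0.5579); ey = (-0.5579,0.8299)
P = B + -3.34·ex + -0.72·ey = (-2.0573,-0.4856)

-2.06 -0.49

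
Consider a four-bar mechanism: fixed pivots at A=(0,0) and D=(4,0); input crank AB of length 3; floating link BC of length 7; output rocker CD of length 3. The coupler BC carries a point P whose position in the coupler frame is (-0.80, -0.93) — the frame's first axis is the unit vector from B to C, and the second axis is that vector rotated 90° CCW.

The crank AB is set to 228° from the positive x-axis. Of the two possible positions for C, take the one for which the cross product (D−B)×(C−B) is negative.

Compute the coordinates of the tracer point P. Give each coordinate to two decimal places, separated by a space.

A=(0,0), D=(4.00,0)
B = A + 3.00·(cos228°, sin228°) = (-2.0074, -2.2294)
|BD| = 6.4077
circle(B,7.00) ∩ circle(D,3.00): a=6.3251, h=2.9989
  candidates: C₊=(2.8791,2.7827) cross=19.216; C₋=(4.9659,-2.8403) cross=-19.216
  mode - wants cross < 0 → take C=(4.9659,-2.8403) (cross=-19.216)
ex = (C−B)/|BC| = (0.9962,-0.0873); ey = (0.0873,0.9962)
P = B + -0.80·ex + -0.93·ey = (-2.8855,-3.0861)

-2.89 -3.09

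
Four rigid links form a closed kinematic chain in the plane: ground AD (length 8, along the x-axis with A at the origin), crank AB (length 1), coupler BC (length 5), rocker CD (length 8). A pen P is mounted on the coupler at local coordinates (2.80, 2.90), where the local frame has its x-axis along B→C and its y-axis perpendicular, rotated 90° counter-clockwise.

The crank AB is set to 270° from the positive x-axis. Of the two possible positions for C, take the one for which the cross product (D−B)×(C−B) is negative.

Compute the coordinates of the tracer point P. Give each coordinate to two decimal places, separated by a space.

3.83 -2.25

A=(0,0), D=(8.00,0)
B = A + 1.00·(cos270°, sin270°) = (-0.0000, -1.0000)
|BD| = 8.0623
circle(B,5.00) ∩ circle(D,8.00): a=1.6125, h=4.7329
  candidates: C₊=(1.0130,3.8963) cross=38.158; C₋=(2.1870,-5.4963) cross=-38.158
  mode - wants cross < 0 → take C=(2.1870,-5.4963) (cross=-38.158)
ex = (C−B)/|BC| = (0.4374,-0.8993); ey = (0.8993,0.4374)
P = B + 2.80·ex + 2.90·ey = (3.8326,-2.2495)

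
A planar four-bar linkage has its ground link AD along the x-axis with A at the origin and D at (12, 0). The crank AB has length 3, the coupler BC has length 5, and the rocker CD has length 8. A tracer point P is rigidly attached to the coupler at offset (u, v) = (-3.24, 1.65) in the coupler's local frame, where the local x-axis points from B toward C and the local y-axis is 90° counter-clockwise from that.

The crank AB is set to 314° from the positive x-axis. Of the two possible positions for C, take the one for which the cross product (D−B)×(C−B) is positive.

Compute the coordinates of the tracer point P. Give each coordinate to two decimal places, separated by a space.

A=(0,0), D=(12.00,0)
B = A + 3.00·(cos314°, sin314°) = (2.0840, -2.1580)
|BD| = 10.1481
circle(B,5.00) ∩ circle(D,8.00): a=3.1525, h=3.8809
  candidates: C₊=(4.3391,2.3045) cross=39.384; C₋=(5.9897,-5.2798) cross=-39.384
  mode + wants cross > 0 → take C=(4.3391,2.3045) (cross=39.384)
ex = (C−B)/|BC| = (0.4510,0.8925); ey = (-0.8925,0.4510)
P = B + -3.24·ex + 1.65·ey = (-0.8500,-4.3056)

-0.85 -4.31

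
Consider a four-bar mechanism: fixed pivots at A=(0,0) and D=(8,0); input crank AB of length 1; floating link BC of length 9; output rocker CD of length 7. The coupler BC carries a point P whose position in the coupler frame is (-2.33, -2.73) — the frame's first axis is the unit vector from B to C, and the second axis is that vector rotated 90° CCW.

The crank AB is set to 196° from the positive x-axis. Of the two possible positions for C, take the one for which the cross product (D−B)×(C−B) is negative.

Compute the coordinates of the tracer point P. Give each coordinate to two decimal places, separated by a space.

-4.53 -0.61

A=(0,0), D=(8.00,0)
B = A + 1.00·(cos196°, sin196°) = (-0.9613, -0.2756)
|BD| = 8.9655
circle(B,9.00) ∩ circle(D,7.00): a=6.2674, h=6.4591
  candidates: C₊=(5.1046,6.3731) cross=57.909; C₋=(5.5017,-6.5390) cross=-57.909
  mode - wants cross < 0 → take C=(5.5017,-6.5390) (cross=-57.909)
ex = (C−B)/|BC| = (0.7181,-0.6959); ey = (0.6959,0.7181)
P = B + -2.33·ex + -2.73·ey = (-4.5343,-0.6146)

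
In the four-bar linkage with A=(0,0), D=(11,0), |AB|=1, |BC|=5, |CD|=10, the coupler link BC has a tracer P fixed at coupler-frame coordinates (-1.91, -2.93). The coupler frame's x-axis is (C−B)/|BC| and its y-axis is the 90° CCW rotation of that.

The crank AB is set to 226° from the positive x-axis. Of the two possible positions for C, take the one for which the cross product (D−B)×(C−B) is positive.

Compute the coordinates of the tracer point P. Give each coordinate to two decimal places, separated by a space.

A=(0,0), D=(11.00,0)
B = A + 1.00·(cos226°, sin226°) = (-0.6947, -0.7193)
|BD| = 11.7168
circle(B,5.00) ∩ circle(D,10.00): a=2.6578, h=4.2351
  candidates: C₊=(1.6982,3.6709) cross=49.621; C₋=(2.2182,-4.7833) cross=-49.621
  mode + wants cross > 0 → take C=(1.6982,3.6709) (cross=49.621)
ex = (C−B)/|BC| = (0.4786,0.8781); ey = (-0.8781,0.4786)
P = B + -1.91·ex + -2.93·ey = (0.9640,-3.7986)

0.96 -3.80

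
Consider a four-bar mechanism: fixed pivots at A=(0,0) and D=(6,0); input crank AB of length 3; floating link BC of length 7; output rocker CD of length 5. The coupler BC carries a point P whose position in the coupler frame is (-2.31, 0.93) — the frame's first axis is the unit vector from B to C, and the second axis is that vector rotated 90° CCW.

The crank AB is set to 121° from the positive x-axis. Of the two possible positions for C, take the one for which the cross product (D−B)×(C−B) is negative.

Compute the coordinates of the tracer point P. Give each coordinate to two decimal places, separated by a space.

-2.02 5.02

A=(0,0), D=(6.00,0)
B = A + 3.00·(cos121°, sin121°) = (-1.5451, 2.5715)
|BD| = 7.9713
circle(B,7.00) ∩ circle(D,5.00): a=5.4910, h=4.3415
  candidates: C₊=(5.0529,4.9095) cross=34.607; C₋=(2.2518,-3.3093) cross=-34.607
  mode - wants cross < 0 → take C=(2.2518,-3.3093) (cross=-34.607)
ex = (C−B)/|BC| = (0.5424,-0.8401); ey = (0.8401,0.5424)
P = B + -2.31·ex + 0.93·ey = (-2.0168,5.0166)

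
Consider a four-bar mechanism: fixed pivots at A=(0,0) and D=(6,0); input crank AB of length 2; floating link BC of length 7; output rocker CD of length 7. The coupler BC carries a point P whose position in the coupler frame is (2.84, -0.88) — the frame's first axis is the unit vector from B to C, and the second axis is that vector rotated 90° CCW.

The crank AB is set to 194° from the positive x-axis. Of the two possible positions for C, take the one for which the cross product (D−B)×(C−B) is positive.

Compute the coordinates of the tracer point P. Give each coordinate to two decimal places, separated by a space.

A=(0,0), D=(6.00,0)
B = A + 2.00·(cos194°, sin194°) = (-1.9406, -0.4838)
|BD| = 7.9553
circle(B,7.00) ∩ circle(D,7.00): a=3.9777, h=5.7601
  candidates: C₊=(1.6794,5.5075) cross=45.823; C₋=(2.3800,-5.9913) cross=-45.823
  mode + wants cross > 0 → take C=(1.6794,5.5075) (cross=45.823)
ex = (C−B)/|BC| = (0.5171,0.8559); ey = (-0.8559,0.5171)
P = B + 2.84·ex + -0.88·ey = (0.2813,1.4918)

0.28 1.49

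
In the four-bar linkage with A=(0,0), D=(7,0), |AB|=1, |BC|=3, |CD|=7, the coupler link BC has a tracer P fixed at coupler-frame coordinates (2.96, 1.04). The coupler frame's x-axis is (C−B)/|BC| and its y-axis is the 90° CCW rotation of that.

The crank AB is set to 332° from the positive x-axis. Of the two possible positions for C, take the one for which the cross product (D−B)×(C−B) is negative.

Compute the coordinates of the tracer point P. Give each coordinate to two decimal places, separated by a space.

A=(0,0), D=(7.00,0)
B = A + 1.00·(cos332°, sin332°) = (0.8829, -0.4695)
|BD| = 6.1350
circle(B,3.00) ∩ circle(D,7.00): a=-0.1924, h=2.9938
  candidates: C₊=(0.4620,2.5008) cross=18.367; C₋=(0.9202,-3.4692) cross=-18.367
  mode - wants cross < 0 → take C=(0.9202,-3.4692) (cross=-18.367)
ex = (C−B)/|BC| = (0.0124,-0.9999); ey = (0.9999,0.0124)
P = B + 2.96·ex + 1.04·ey = (1.9596,-3.4163)

1.96 -3.42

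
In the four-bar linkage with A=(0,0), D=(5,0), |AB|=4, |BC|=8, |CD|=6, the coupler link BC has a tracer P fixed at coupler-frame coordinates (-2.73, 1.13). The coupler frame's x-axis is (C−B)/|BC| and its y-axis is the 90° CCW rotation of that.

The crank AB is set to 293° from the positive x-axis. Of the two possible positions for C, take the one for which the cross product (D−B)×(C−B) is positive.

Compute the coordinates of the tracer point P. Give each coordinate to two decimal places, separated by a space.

A=(0,0), D=(5.00,0)
B = A + 4.00·(cos293°, sin293°) = (1.5629, -3.6820)
|BD| = 5.0369
circle(B,8.00) ∩ circle(D,6.00): a=5.2979, h=5.9943
  candidates: C₊=(0.7962,4.2812) cross=30.193; C₋=(9.5600,-3.8996) cross=-30.193
  mode + wants cross > 0 → take C=(0.7962,4.2812) (cross=30.193)
ex = (C−B)/|BC| = (-0.0958,0.9954); ey = (-0.9954,-0.0958)
P = B + -2.73·ex + 1.13·ey = (0.6998,-6.5077)

0.70 -6.51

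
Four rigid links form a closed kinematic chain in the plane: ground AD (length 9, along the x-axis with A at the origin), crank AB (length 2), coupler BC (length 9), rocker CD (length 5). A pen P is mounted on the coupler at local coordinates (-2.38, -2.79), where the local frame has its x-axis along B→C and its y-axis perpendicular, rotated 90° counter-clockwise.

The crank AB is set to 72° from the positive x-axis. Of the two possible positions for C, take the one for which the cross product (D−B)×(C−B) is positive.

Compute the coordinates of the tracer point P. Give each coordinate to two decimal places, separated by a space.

-0.66 -1.54

A=(0,0), D=(9.00,0)
B = A + 2.00·(cos72°, sin72°) = (0.6180, 1.9021)
|BD| = 8.5951
circle(B,9.00) ∩ circle(D,5.00): a=7.5552, h=4.8907
  candidates: C₊=(9.0682,4.9995) cross=42.036; C₋=(6.9036,-4.5393) cross=-42.036
  mode + wants cross > 0 → take C=(9.0682,4.9995) (cross=42.036)
ex = (C−B)/|BC| = (0.9389,0.3442); ey = (-0.3442,0.9389)
P = B + -2.38·ex + -2.79·ey = (-0.6564,-1.5365)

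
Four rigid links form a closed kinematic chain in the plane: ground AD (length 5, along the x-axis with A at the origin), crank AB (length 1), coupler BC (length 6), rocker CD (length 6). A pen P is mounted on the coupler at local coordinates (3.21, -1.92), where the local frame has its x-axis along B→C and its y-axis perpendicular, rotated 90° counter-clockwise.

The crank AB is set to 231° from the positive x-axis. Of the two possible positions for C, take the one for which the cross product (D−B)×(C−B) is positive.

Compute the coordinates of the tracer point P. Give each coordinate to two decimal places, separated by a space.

2.29 1.56

A=(0,0), D=(5.00,0)
B = A + 1.00·(cos231°, sin231°) = (-0.6293, -0.7771)
|BD| = 5.6827
circle(B,6.00) ∩ circle(D,6.00): a=2.8414, h=5.2846
  candidates: C₊=(1.4626,4.8463) cross=30.031; C₋=(2.9080,-5.6235) cross=-30.031
  mode + wants cross > 0 → take C=(1.4626,4.8463) (cross=30.031)
ex = (C−B)/|BC| = (0.3487,0.9372); ey = (-0.9372,0.3487)
P = B + 3.21·ex + -1.92·ey = (2.2894,1.5620)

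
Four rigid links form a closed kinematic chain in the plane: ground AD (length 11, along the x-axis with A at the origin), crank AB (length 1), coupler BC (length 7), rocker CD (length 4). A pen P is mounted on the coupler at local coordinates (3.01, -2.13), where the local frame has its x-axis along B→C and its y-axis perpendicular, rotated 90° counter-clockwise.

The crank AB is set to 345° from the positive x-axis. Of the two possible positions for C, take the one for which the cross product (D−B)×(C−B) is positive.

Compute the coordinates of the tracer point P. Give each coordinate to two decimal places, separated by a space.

A=(0,0), D=(11.00,0)
B = A + 1.00·(cos345°, sin345°) = (0.9659, -0.2588)
|BD| = 10.0374
circle(B,7.00) ∩ circle(D,4.00): a=6.6626, h=2.1472
  candidates: C₊=(7.5709,2.0594) cross=21.552; C₋=(7.6816,-2.2335) cross=-21.552
  mode + wants cross > 0 → take C=(7.5709,2.0594) (cross=21.552)
ex = (C−B)/|BC| = (0.9436,0.3312); ey = (-0.3312,0.9436)
P = B + 3.01·ex + -2.13·ey = (4.5115,-1.2718)

4.51 -1.27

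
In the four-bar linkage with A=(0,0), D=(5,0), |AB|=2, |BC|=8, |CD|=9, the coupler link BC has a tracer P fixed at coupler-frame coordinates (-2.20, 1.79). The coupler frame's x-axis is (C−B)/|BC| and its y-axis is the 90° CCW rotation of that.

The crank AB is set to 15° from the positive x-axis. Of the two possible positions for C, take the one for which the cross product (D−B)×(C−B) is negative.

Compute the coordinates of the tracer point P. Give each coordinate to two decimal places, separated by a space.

A=(0,0), D=(5.00,0)
B = A + 2.00·(cos15°, sin15°) = (1.9319, 0.5176)
|BD| = 3.1115
circle(B,8.00) ∩ circle(D,9.00): a=-1.1760, h=7.9131
  candidates: C₊=(2.0886,8.5161) cross=24.622; C₋=(-0.5442,-7.0895) cross=-24.622
  mode - wants cross < 0 → take C=(-0.5442,-7.0895) (cross=-24.622)
ex = (C−B)/|BC| = (-0.3095,-0.9509); ey = (0.9509,-0.3095)
P = B + -2.20·ex + 1.79·ey = (4.3149,2.0556)

4.31 2.06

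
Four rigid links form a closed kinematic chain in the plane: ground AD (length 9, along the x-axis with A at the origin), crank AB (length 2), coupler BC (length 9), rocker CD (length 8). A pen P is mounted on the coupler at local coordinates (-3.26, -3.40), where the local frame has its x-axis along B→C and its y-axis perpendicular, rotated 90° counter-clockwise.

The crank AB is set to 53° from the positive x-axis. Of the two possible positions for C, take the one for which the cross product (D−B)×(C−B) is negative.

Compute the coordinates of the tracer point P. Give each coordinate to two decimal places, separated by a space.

A=(0,0), D=(9.00,0)
B = A + 2.00·(cos53°, sin53°) = (1.2036, 1.5973)
|BD| = 7.9583
circle(B,9.00) ∩ circle(D,8.00): a=5.0472, h=7.4515
  candidates: C₊=(7.6437,7.8842) cross=59.302; C₋=(4.6526,-6.7157) cross=-59.302
  mode - wants cross < 0 → take C=(4.6526,-6.7157) (cross=-59.302)
ex = (C−B)/|BC| = (0.3832,-0.9237); ey = (0.9237,0.3832)
P = B + -3.26·ex + -3.40·ey = (-3.1861,3.3055)

-3.19 3.31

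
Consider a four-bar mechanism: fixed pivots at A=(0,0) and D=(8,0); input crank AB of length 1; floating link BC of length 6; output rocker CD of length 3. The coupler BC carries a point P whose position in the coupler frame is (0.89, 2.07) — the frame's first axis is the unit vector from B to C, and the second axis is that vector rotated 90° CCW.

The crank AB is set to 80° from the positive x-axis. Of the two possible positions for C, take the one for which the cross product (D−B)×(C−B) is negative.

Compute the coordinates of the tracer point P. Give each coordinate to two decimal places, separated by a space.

1.90 2.43

A=(0,0), D=(8.00,0)
B = A + 1.00·(cos80°, sin80°) = (0.1736, 0.9848)
|BD| = 7.8881
circle(B,6.00) ∩ circle(D,3.00): a=5.6555, h=2.0039
  candidates: C₊=(6.0351,2.2669) cross=15.807; C₋=(5.5347,-1.7095) cross=-15.807
  mode - wants cross < 0 → take C=(5.5347,-1.7095) (cross=-15.807)
ex = (C−B)/|BC| = (0.8935,-0.4490); ey = (0.4490,0.8935)
P = B + 0.89·ex + 2.07·ey = (1.8984,2.4347)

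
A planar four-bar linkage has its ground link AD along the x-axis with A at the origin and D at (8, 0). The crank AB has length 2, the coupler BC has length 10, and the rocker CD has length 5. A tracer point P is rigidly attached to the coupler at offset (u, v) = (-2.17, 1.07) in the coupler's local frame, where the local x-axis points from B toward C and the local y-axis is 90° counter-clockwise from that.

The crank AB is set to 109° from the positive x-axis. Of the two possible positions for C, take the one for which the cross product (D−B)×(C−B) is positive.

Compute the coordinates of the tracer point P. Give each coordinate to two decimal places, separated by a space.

A=(0,0), D=(8.00,0)
B = A + 2.00·(cos109°, sin109°) = (-0.6511, 1.8910)
|BD| = 8.8554
circle(B,10.00) ∩ circle(D,5.00): a=8.6624, h=4.9963
  candidates: C₊=(8.8784,4.9222) cross=44.244; C₋=(6.7445,-4.8398) cross=-44.244
  mode + wants cross > 0 → take C=(8.8784,4.9222) (cross=44.244)
ex = (C−B)/|BC| = (0.9530,0.3031); ey = (-0.3031,0.9530)
P = B + -2.17·ex + 1.07·ey = (-3.0434,2.2529)

-3.04 2.25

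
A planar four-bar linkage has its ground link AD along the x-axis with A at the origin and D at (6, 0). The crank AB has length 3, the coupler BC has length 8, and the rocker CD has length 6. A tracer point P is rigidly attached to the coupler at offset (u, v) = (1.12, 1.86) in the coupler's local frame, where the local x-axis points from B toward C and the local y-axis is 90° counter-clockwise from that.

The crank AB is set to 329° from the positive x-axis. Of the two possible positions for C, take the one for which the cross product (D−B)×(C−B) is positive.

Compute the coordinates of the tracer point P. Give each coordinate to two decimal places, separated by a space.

A=(0,0), D=(6.00,0)
B = A + 3.00·(cos329°, sin329°) = (2.5715, -1.5451)
|BD| = 3.7606
circle(B,8.00) ∩ circle(D,6.00): a=5.6031, h=5.7101
  candidates: C₊=(5.3337,5.9629) cross=21.473; C₋=(10.0259,-4.4488) cross=-21.473
  mode + wants cross > 0 → take C=(5.3337,5.9629) (cross=21.473)
ex = (C−B)/|BC| = (0.3453,0.9385); ey = (-0.9385,0.3453)
P = B + 1.12·ex + 1.86·ey = (1.2126,0.1482)

1.21 0.15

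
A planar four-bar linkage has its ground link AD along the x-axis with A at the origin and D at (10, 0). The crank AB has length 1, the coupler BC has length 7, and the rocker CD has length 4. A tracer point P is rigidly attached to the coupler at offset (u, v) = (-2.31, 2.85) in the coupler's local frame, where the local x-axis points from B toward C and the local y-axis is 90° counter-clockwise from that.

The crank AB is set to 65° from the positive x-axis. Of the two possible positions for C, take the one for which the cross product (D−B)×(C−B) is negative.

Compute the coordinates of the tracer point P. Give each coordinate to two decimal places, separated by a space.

-0.36 4.49

A=(0,0), D=(10.00,0)
B = A + 1.00·(cos65°, sin65°) = (0.4226, 0.9063)
|BD| = 9.6202
circle(B,7.00) ∩ circle(D,4.00): a=6.5252, h=2.5340
  candidates: C₊=(7.1576,2.8143) cross=24.378; C₋=(6.6801,-2.2312) cross=-24.378
  mode - wants cross < 0 → take C=(6.6801,-2.2312) (cross=-24.378)
ex = (C−B)/|BC| = (0.8939,-0.4482); ey = (0.4482,0.8939)
P = B + -2.31·ex + 2.85·ey = (-0.3649,4.4894)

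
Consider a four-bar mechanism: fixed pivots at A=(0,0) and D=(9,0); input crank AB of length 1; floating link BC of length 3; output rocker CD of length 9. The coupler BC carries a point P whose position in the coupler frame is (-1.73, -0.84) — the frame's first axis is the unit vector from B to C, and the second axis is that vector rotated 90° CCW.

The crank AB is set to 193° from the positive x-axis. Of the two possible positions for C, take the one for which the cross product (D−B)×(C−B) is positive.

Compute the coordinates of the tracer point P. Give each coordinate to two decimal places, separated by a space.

-0.98 -2.15

A=(0,0), D=(9.00,0)
B = A + 1.00·(cos193°, sin193°) = (-0.9744, -0.2250)
|BD| = 9.9769
circle(B,3.00) ∩ circle(D,9.00): a=1.3801, h=2.6637
  candidates: C₊=(0.3453,2.4692) cross=26.575; C₋=(0.4655,-2.8569) cross=-26.575
  mode + wants cross > 0 → take C=(0.3453,2.4692) (cross=26.575)
ex = (C−B)/|BC| = (0.4399,0.8980); ey = (-0.8980,0.4399)
P = B + -1.73·ex + -0.84·ey = (-0.9810,-2.1481)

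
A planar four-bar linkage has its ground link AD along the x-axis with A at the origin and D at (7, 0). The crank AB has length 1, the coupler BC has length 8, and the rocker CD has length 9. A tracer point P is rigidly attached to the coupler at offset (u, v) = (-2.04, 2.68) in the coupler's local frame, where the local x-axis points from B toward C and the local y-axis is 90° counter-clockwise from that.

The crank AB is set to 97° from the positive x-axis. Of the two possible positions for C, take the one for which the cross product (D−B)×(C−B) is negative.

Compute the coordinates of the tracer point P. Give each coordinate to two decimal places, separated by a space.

2.18 3.45

A=(0,0), D=(7.00,0)
B = A + 1.00·(cos97°, sin97°) = (-0.1219, 0.9925)
|BD| = 7.1907
circle(B,8.00) ∩ circle(D,9.00): a=2.4133, h=7.6273
  candidates: C₊=(3.3211,8.2138) cross=54.846; C₋=(1.2155,-6.8949) cross=-54.846
  mode - wants cross < 0 → take C=(1.2155,-6.8949) (cross=-54.846)
ex = (C−B)/|BC| = (0.1672,-0.9859); ey = (0.9859,0.1672)
P = B + -2.04·ex + 2.68·ey = (2.1794,3.4519)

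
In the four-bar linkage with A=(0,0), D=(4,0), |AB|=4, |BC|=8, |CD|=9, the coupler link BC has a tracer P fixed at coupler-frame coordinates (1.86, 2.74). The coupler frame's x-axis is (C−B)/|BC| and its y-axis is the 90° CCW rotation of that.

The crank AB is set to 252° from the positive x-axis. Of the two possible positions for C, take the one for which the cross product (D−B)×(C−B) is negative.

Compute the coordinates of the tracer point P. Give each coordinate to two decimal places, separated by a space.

A=(0,0), D=(4.00,0)
B = A + 4.00·(cos252°, sin252°) = (-1.2361, -3.8042)
|BD| = 6.4721
circle(B,8.00) ∩ circle(D,9.00): a=1.9227, h=7.7655
  candidates: C₊=(-4.2450,3.6084) cross=50.259; C₋=(4.8839,-8.9565) cross=-50.259
  mode - wants cross < 0 → take C=(4.8839,-8.9565) (cross=-50.259)
ex = (C−B)/|BC| = (0.7650,-0.6440); ey = (0.6440,0.7650)
P = B + 1.86·ex + 2.74·ey = (1.9515,-2.9060)

1.95 -2.91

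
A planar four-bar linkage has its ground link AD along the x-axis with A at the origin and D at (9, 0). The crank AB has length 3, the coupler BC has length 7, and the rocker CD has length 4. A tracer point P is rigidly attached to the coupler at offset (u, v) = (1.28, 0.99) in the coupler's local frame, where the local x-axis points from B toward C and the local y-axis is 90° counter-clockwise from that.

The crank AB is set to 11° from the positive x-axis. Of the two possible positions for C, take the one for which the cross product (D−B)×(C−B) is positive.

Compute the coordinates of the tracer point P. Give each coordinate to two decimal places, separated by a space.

3.58 2.06

A=(0,0), D=(9.00,0)
B = A + 3.00·(cos11°, sin11°) = (2.9449, 0.5724)
|BD| = 6.0821
circle(B,7.00) ∩ circle(D,4.00): a=5.7539, h=3.9865
  candidates: C₊=(9.0485,3.9997) cross=24.246; C₋=(8.2981,-3.9379) cross=-24.246
  mode + wants cross > 0 → take C=(9.0485,3.9997) (cross=24.246)
ex = (C−B)/|BC| = (0.8719,0.4896); ey = (-0.4896,0.8719)
P = B + 1.28·ex + 0.99·ey = (3.5763,2.0624)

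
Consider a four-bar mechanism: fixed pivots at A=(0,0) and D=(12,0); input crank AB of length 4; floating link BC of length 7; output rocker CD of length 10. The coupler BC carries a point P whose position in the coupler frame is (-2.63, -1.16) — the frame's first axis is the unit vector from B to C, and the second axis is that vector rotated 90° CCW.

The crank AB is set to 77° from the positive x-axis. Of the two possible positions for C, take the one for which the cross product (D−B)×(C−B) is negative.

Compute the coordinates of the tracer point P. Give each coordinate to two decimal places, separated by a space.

A=(0,0), D=(12.00,0)
B = A + 4.00·(cos77°, sin77°) = (0.8998, 3.8975)
|BD| = 11.7646
circle(B,7.00) ∩ circle(D,10.00): a=3.7147, h=5.9330
  candidates: C₊=(6.3703,8.2648) cross=69.799; C₋=(2.4392,-2.9311) cross=-69.799
  mode - wants cross < 0 → take C=(2.4392,-2.9311) (cross=-69.799)
ex = (C−B)/|BC| = (0.2199,-0.9755); ey = (0.9755,0.2199)
P = B + -2.63·ex + -1.16·ey = (-0.8102,6.2080)

-0.81 6.21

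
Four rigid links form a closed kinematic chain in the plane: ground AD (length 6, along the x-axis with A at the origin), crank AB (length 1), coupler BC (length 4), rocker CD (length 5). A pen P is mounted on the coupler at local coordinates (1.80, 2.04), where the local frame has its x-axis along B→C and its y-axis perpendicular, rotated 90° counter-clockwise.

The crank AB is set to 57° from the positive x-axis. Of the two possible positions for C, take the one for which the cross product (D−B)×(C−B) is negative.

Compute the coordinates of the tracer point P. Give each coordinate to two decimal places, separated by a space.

A=(0,0), D=(6.00,0)
B = A + 1.00·(cos57°, sin57°) = (0.5446, 0.8387)
|BD| = 5.5195
circle(B,4.00) ∩ circle(D,5.00): a=1.9444, h=3.4956
  candidates: C₊=(2.9976,3.9982) cross=19.294; C₋=(1.9353,-2.9118) cross=-19.294
  mode - wants cross < 0 → take C=(1.9353,-2.9118) (cross=-19.294)
ex = (C−B)/|BC| = (0.3477,-0.9376); ey = (0.9376,0.3477)
P = B + 1.80·ex + 2.04·ey = (3.0832,-0.1398)

3.08 -0.14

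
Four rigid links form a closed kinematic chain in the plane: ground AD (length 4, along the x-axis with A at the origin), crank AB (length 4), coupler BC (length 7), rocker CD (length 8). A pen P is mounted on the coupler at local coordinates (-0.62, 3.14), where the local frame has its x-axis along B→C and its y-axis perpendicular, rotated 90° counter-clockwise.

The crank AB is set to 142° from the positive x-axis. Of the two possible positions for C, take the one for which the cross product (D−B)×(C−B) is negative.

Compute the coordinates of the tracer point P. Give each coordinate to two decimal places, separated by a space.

-0.07 3.33

A=(0,0), D=(4.00,0)
B = A + 4.00·(cos142°, sin142°) = (-3.1520, 2.4626)
|BD| = 7.5641
circle(B,7.00) ∩ circle(D,8.00): a=2.7906, h=6.4197
  candidates: C₊=(1.5765,7.6241) cross=48.560; C₋=(-2.6036,-4.5158) cross=-48.560
  mode - wants cross < 0 → take C=(-2.6036,-4.5158) (cross=-48.560)
ex = (C−B)/|BC| = (0.0784,-0.9969); ey = (0.9969,0.0784)
P = B + -0.62·ex + 3.14·ey = (-0.0703,3.3268)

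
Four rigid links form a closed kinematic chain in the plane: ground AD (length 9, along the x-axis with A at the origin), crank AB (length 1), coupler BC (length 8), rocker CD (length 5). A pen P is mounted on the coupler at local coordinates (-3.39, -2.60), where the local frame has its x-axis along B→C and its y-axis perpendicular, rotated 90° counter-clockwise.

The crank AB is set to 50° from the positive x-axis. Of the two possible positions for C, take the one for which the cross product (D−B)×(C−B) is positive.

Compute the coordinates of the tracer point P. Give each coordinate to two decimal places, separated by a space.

-0.98 -3.19

A=(0,0), D=(9.00,0)
B = A + 1.00·(cos50°, sin50°) = (0.6428, 0.7660)
|BD| = 8.3922
circle(B,8.00) ∩ circle(D,5.00): a=6.5197, h=4.6361
  candidates: C₊=(7.5585,4.7877) cross=38.907; C₋=(6.7121,-4.4458) cross=-38.907
  mode + wants cross > 0 → take C=(7.5585,4.7877) (cross=38.907)
ex = (C−B)/|BC| = (0.8645,0.5027); ey = (-0.5027,0.8645)
P = B + -3.39·ex + -2.60·ey = (-0.9807,-3.1857)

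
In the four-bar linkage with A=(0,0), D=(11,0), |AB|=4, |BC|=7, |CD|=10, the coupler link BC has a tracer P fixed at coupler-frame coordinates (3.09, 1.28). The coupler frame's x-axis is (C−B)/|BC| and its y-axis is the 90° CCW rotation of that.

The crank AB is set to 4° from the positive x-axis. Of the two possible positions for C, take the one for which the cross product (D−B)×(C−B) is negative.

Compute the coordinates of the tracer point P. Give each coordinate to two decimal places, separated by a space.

A=(0,0), D=(11.00,0)
B = A + 4.00·(cos4°, sin4°) = (3.9903, 0.2790)
|BD| = 7.0153
circle(B,7.00) ∩ circle(D,10.00): a=-0.1273, h=6.9988
  candidates: C₊=(4.1415,7.2774) cross=49.099; C₋=(3.5847,-6.7092) cross=-49.099
  mode - wants cross < 0 → take C=(3.5847,-6.7092) (cross=-49.099)
ex = (C−B)/|BC| = (-0.0579,-0.9983); ey = (0.9983,-0.0579)
P = B + 3.09·ex + 1.28·ey = (5.0891,-2.8799)

5.09 -2.88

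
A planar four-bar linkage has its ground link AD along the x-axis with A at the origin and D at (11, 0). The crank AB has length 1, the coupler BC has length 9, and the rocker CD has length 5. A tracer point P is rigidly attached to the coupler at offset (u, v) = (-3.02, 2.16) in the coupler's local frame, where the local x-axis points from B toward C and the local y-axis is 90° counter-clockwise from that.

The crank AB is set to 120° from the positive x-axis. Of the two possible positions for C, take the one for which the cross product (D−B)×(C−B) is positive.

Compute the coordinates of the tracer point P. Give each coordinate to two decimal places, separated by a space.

A=(0,0), D=(11.00,0)
B = A + 1.00·(cos120°, sin120°) = (-0.5000, 0.8660)
|BD| = 11.5326
circle(B,9.00) ∩ circle(D,5.00): a=8.1942, h=3.7223
  candidates: C₊=(7.9506,3.9624) cross=42.927; C₋=(7.3915,-3.4611) cross=-42.927
  mode + wants cross > 0 → take C=(7.9506,3.9624) (cross=42.927)
ex = (C−B)/|BC| = (0.9390,0.3440); ey = (-0.3440,0.9390)
P = B + -3.02·ex + 2.16·ey = (-4.0788,1.8551)

-4.08 1.86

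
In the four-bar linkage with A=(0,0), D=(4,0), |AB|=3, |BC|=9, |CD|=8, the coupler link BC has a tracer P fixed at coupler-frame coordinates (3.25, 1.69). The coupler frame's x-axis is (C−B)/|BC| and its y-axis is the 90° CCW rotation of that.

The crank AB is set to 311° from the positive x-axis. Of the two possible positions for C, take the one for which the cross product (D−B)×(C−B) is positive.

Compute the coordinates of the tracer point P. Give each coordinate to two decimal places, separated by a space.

A=(0,0), D=(4.00,0)
B = A + 3.00·(cos311°, sin311°) = (1.9682, -2.2641)
|BD| = 3.0421
circle(B,9.00) ∩ circle(D,8.00): a=4.3152, h=7.8981
  candidates: C₊=(-1.0279,6.2225) cross=24.027; C₋=(10.7284,-4.3276) cross=-24.027
  mode + wants cross > 0 → take C=(-1.0279,6.2225) (cross=24.027)
ex = (C−B)/|BC| = (-0.3329,0.9430); ey = (-0.9430,-0.3329)
P = B + 3.25·ex + 1.69·ey = (-0.7074,0.2379)

-0.71 0.24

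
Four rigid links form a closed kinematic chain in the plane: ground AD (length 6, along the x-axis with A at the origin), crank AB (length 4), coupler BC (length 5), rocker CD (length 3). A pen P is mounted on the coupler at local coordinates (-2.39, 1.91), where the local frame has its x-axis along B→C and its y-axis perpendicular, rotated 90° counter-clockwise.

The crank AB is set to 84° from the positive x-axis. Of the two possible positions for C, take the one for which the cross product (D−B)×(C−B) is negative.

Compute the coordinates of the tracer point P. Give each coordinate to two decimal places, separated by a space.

0.81 7.01

A=(0,0), D=(6.00,0)
B = A + 4.00·(cos84°, sin84°) = (0.4181, 3.9781)
|BD| = 6.8544
circle(B,5.00) ∩ circle(D,3.00): a=4.5943, h=1.9728
  candidates: C₊=(5.3045,2.9183) cross=13.523; C₋=(3.0145,-0.2949) cross=-13.523
  mode - wants cross < 0 → take C=(3.0145,-0.2949) (cross=-13.523)
ex = (C−B)/|BC| = (0.5193,-0.8546); ey = (0.8546,0.5193)
P = B + -2.39·ex + 1.91·ey = (0.8093,7.0124)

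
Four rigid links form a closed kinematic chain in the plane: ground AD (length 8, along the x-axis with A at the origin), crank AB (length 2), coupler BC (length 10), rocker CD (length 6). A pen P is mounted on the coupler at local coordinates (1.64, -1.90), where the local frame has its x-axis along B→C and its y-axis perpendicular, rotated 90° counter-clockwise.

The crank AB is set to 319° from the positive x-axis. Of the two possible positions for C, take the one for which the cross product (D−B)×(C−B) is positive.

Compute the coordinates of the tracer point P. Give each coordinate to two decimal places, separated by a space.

4.02 -1.41

A=(0,0), D=(8.00,0)
B = A + 2.00·(cos319°, sin319°) = (1.5094, -1.3121)
|BD| = 6.6219
circle(B,10.00) ∩ circle(D,6.00): a=8.1434, h=5.8039
  candidates: C₊=(8.3413,5.9903) cross=38.433; C₋=(10.6414,-5.3873) cross=-38.433
  mode + wants cross > 0 → take C=(8.3413,5.9903) (cross=38.433)
ex = (C−B)/|BC| = (0.6832,0.7302); ey = (-0.7302,0.6832)
P = B + 1.64·ex + -1.90·ey = (4.0173,-1.4126)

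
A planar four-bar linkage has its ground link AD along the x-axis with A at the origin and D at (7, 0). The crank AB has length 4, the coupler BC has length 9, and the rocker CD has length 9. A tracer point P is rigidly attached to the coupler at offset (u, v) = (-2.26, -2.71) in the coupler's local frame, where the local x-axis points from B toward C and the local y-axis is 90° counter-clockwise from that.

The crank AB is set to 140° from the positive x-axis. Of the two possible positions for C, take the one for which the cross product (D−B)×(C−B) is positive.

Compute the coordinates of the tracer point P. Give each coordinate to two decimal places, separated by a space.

A=(0,0), D=(7.00,0)
B = A + 4.00·(cos140°, sin140°) = (-3.0642, 2.5712)
|BD| = 10.3874
circle(B,9.00) ∩ circle(D,9.00): a=5.1937, h=7.3502
  candidates: C₊=(3.7873,8.4070) cross=76.350; C₋=(0.1486,-5.8359) cross=-76.350
  mode + wants cross > 0 → take C=(3.7873,8.4070) (cross=76.350)
ex = (C−B)/|BC| = (0.7613,0.6484); ey = (-0.6484,0.7613)
P = B + -2.26·ex + -2.71·ey = (-3.0274,-0.9574)

-3.03 -0.96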